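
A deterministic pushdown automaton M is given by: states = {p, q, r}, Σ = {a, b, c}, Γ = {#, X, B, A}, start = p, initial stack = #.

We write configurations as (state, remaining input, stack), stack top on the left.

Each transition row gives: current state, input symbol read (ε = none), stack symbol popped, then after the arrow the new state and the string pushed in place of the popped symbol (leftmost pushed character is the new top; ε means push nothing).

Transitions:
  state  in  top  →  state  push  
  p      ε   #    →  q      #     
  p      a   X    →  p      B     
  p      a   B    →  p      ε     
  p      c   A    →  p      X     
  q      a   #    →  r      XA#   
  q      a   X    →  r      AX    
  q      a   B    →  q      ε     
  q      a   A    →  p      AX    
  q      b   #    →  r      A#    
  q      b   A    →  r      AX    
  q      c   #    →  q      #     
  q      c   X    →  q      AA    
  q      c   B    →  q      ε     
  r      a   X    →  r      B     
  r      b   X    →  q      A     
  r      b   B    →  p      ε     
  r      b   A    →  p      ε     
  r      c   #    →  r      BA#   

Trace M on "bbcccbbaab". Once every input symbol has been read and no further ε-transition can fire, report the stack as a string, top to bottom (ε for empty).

A#

(p, bbcccbbaab, #)
  ε-move, top #: go to q, push # → (q, bbcccbbaab, #)
  read b, top #: go to r, push A# → (r, bcccbbaab, A#)
  read b, top A: go to p, push ε → (p, cccbbaab, #)
  ε-move, top #: go to q, push # → (q, cccbbaab, #)
  read c, top #: go to q, push # → (q, ccbbaab, #)
  read c, top #: go to q, push # → (q, cbbaab, #)
  read c, top #: go to q, push # → (q, bbaab, #)
  read b, top #: go to r, push A# → (r, baab, A#)
  read b, top A: go to p, push ε → (p, aab, #)
  ε-move, top #: go to q, push # → (q, aab, #)
  read a, top #: go to r, push XA# → (r, ab, XA#)
  read a, top X: go to r, push B → (r, b, BA#)
  read b, top B: go to p, push ε → (p, ε, A#)
All input consumed in state p with stack A#.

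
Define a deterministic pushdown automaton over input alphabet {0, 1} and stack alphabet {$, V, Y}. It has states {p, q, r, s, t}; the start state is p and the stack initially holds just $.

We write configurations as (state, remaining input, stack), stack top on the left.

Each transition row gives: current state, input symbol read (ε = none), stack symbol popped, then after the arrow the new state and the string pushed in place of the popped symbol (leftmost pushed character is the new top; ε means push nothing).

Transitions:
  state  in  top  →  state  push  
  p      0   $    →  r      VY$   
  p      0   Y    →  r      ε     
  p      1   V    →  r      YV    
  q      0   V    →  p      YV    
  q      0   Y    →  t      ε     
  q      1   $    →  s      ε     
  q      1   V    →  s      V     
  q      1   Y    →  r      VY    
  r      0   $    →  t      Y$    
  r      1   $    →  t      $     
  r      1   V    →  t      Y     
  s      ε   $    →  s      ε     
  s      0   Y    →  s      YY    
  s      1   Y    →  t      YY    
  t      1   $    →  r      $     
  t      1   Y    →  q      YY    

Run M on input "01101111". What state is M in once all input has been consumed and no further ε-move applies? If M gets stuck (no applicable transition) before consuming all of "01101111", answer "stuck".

(p, 01101111, $)
  read 0, top $: go to r, push VY$ → (r, 1101111, VY$)
  read 1, top V: go to t, push Y → (t, 101111, YY$)
  read 1, top Y: go to q, push YY → (q, 01111, YYY$)
  read 0, top Y: go to t, push ε → (t, 1111, YY$)
  read 1, top Y: go to q, push YY → (q, 111, YYY$)
  read 1, top Y: go to r, push VY → (r, 11, VYYY$)
  read 1, top V: go to t, push Y → (t, 1, YYYY$)
  read 1, top Y: go to q, push YY → (q, ε, YYYYY$)
All input consumed; M is in state q.

q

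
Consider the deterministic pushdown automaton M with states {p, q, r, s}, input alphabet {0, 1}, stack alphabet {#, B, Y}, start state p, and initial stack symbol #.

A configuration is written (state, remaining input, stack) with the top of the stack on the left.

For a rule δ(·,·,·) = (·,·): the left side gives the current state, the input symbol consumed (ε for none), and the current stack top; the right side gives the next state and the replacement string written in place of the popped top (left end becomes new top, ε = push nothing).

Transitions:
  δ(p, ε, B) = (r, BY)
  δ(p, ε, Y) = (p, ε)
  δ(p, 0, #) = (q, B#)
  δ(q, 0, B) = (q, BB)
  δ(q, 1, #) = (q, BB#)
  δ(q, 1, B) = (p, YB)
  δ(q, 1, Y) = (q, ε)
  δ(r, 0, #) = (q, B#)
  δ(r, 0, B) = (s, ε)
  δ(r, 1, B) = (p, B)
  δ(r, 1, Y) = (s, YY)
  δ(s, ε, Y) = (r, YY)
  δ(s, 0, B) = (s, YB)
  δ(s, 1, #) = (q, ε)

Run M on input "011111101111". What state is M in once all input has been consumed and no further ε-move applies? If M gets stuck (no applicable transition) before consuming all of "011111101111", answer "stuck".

(p, 011111101111, #)
  read 0, top #: go to q, push B# → (q, 11111101111, B#)
  read 1, top B: go to p, push YB → (p, 1111101111, YB#)
  ε-move, top Y: go to p, push ε → (p, 1111101111, B#)
  ε-move, top B: go to r, push BY → (r, 1111101111, BY#)
  read 1, top B: go to p, push B → (p, 111101111, BY#)
  ε-move, top B: go to r, push BY → (r, 111101111, BYY#)
  read 1, top B: go to p, push B → (p, 11101111, BYY#)
  ε-move, top B: go to r, push BY → (r, 11101111, BYYY#)
  read 1, top B: go to p, push B → (p, 1101111, BYYY#)
  ε-move, top B: go to r, push BY → (r, 1101111, BYYYY#)
  read 1, top B: go to p, push B → (p, 101111, BYYYY#)
  ε-move, top B: go to r, push BY → (r, 101111, BYYYYY#)
  read 1, top B: go to p, push B → (p, 01111, BYYYYY#)
  ε-move, top B: go to r, push BY → (r, 01111, BYYYYYY#)
  read 0, top B: go to s, push ε → (s, 1111, YYYYYY#)
  ε-move, top Y: go to r, push YY → (r, 1111, YYYYYYY#)
  read 1, top Y: go to s, push YY → (s, 111, YYYYYYYY#)
  ε-move, top Y: go to r, push YY → (r, 111, YYYYYYYYY#)
  read 1, top Y: go to s, push YY → (s, 11, YYYYYYYYYY#)
  ε-move, top Y: go to r, push YY → (r, 11, YYYYYYYYYYY#)
  read 1, top Y: go to s, push YY → (s, 1, YYYYYYYYYYYY#)
  ε-move, top Y: go to r, push YY → (r, 1, YYYYYYYYYYYYY#)
  read 1, top Y: go to s, push YY → (s, ε, YYYYYYYYYYYYYY#)
  ε-move, top Y: go to r, push YY → (r, ε, YYYYYYYYYYYYYYY#)
All input consumed; M is in state r.

r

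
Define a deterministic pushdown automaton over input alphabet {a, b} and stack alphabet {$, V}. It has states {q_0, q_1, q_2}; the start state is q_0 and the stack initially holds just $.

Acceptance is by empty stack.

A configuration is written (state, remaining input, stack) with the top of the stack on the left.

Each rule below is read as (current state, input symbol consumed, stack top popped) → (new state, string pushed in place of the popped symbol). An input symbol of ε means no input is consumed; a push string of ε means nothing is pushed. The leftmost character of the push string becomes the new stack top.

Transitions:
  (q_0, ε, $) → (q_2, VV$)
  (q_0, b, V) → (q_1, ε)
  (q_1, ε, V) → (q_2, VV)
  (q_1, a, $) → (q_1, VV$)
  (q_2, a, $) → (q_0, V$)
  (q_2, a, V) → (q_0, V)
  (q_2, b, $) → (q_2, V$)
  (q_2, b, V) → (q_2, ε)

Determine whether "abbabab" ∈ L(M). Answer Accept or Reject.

(q_0, abbabab, $) ⊢ (q_2, abbabab, VV$) ⊢ (q_0, bbabab, VV$) ⊢ (q_1, babab, V$) ⊢ (q_2, babab, VV$) ⊢ (q_2, abab, V$) ⊢ (q_0, bab, V$) ⊢ (q_1, ab, $) ⊢ (q_1, b, VV$) ⊢ (q_2, b, VVV$) ⊢ (q_2, ε, VV$)
All input consumed; stack is VV$, not empty, and no further ε-move applies.

Reject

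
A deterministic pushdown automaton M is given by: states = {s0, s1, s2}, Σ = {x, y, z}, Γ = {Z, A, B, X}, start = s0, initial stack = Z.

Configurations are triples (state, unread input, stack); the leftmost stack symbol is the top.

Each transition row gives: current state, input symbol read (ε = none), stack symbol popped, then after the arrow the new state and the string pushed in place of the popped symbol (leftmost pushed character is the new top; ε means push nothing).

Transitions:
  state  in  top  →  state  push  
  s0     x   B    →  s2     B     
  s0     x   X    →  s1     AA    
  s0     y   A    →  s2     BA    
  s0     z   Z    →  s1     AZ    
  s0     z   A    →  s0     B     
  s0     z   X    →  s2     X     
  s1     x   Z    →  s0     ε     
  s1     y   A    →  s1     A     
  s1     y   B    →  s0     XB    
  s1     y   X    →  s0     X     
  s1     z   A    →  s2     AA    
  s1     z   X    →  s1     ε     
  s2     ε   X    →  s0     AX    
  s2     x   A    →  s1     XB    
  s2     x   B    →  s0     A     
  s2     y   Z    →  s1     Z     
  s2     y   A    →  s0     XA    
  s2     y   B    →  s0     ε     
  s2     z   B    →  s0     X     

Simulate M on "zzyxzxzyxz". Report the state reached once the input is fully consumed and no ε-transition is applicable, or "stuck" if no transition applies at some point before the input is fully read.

s2

(s0, zzyxzxzyxz, Z)
  read z, top Z: go to s1, push AZ → (s1, zyxzxzyxz, AZ)
  read z, top A: go to s2, push AA → (s2, yxzxzyxz, AAZ)
  read y, top A: go to s0, push XA → (s0, xzxzyxz, XAAZ)
  read x, top X: go to s1, push AA → (s1, zxzyxz, AAAAZ)
  read z, top A: go to s2, push AA → (s2, xzyxz, AAAAAZ)
  read x, top A: go to s1, push XB → (s1, zyxz, XBAAAAZ)
  read z, top X: go to s1, push ε → (s1, yxz, BAAAAZ)
  read y, top B: go to s0, push XB → (s0, xz, XBAAAAZ)
  read x, top X: go to s1, push AA → (s1, z, AABAAAAZ)
  read z, top A: go to s2, push AA → (s2, ε, AAABAAAAZ)
All input consumed; M is in state s2.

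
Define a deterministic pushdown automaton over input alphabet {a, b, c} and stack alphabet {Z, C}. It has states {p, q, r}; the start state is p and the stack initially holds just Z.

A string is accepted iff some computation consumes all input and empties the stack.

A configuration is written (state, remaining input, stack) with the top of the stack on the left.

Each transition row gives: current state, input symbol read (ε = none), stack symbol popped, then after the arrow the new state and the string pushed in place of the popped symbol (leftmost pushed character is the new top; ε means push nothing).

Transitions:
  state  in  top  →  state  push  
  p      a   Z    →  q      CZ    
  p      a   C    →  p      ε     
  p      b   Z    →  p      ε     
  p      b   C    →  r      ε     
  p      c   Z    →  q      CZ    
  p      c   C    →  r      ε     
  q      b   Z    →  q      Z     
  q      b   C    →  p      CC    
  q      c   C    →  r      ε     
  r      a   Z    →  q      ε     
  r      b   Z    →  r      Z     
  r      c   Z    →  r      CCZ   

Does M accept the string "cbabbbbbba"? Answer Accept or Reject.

Accept

(p, cbabbbbbba, Z)
  read c, top Z: go to q, push CZ → (q, babbbbbba, CZ)
  read b, top C: go to p, push CC → (p, abbbbbba, CCZ)
  read a, top C: go to p, push ε → (p, bbbbbba, CZ)
  read b, top C: go to r, push ε → (r, bbbbba, Z)
  read b, top Z: go to r, push Z → (r, bbbba, Z)
  read b, top Z: go to r, push Z → (r, bbba, Z)
  read b, top Z: go to r, push Z → (r, bba, Z)
  read b, top Z: go to r, push Z → (r, ba, Z)
  read b, top Z: go to r, push Z → (r, a, Z)
  read a, top Z: go to q, push ε → (q, ε, ε)
All input consumed and the stack is empty.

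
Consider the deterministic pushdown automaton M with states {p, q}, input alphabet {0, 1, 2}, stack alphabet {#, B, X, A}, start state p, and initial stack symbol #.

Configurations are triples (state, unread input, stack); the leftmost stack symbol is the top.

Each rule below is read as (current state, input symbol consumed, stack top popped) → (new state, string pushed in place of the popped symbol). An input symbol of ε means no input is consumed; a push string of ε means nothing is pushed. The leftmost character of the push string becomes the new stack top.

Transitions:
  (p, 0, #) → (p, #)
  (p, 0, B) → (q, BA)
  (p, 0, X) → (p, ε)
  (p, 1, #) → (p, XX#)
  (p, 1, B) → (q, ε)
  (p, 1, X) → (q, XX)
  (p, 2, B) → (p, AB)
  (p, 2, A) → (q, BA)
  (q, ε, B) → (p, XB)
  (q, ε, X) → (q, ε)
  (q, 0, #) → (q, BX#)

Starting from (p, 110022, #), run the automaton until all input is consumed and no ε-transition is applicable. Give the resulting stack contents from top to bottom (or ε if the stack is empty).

XBABX#

(p, 110022, #) ⊢ (p, 10022, XX#) ⊢ (q, 0022, XXX#) ⊢ (q, 0022, XX#) ⊢ (q, 0022, X#) ⊢ (q, 0022, #) ⊢ (q, 022, BX#) ⊢ (p, 022, XBX#) ⊢ (p, 22, BX#) ⊢ (p, 2, ABX#) ⊢ (q, ε, BABX#) ⊢ (p, ε, XBABX#)
All input consumed in state p with stack XBABX#.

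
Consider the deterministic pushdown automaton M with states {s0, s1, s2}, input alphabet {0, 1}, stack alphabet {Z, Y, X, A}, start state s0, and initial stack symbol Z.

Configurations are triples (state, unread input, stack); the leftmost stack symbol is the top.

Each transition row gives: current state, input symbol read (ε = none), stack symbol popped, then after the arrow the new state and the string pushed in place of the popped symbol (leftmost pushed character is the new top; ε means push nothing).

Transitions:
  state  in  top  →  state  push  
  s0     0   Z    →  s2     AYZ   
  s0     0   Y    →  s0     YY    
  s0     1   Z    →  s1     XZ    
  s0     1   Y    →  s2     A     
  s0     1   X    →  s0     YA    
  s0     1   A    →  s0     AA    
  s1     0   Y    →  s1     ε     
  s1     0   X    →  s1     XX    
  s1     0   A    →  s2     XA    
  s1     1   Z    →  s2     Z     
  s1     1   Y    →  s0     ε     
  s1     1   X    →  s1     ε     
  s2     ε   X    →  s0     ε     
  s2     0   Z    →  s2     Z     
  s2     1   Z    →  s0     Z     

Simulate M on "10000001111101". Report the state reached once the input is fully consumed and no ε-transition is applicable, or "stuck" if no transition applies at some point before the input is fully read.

(s0, 10000001111101, Z)
  read 1, top Z: go to s1, push XZ → (s1, 0000001111101, XZ)
  read 0, top X: go to s1, push XX → (s1, 000001111101, XXZ)
  read 0, top X: go to s1, push XX → (s1, 00001111101, XXXZ)
  read 0, top X: go to s1, push XX → (s1, 0001111101, XXXXZ)
  read 0, top X: go to s1, push XX → (s1, 001111101, XXXXXZ)
  read 0, top X: go to s1, push XX → (s1, 01111101, XXXXXXZ)
  read 0, top X: go to s1, push XX → (s1, 1111101, XXXXXXXZ)
  read 1, top X: go to s1, push ε → (s1, 111101, XXXXXXZ)
  read 1, top X: go to s1, push ε → (s1, 11101, XXXXXZ)
  read 1, top X: go to s1, push ε → (s1, 1101, XXXXZ)
  read 1, top X: go to s1, push ε → (s1, 101, XXXZ)
  read 1, top X: go to s1, push ε → (s1, 01, XXZ)
  read 0, top X: go to s1, push XX → (s1, 1, XXXZ)
  read 1, top X: go to s1, push ε → (s1, ε, XXZ)
All input consumed; M is in state s1.

s1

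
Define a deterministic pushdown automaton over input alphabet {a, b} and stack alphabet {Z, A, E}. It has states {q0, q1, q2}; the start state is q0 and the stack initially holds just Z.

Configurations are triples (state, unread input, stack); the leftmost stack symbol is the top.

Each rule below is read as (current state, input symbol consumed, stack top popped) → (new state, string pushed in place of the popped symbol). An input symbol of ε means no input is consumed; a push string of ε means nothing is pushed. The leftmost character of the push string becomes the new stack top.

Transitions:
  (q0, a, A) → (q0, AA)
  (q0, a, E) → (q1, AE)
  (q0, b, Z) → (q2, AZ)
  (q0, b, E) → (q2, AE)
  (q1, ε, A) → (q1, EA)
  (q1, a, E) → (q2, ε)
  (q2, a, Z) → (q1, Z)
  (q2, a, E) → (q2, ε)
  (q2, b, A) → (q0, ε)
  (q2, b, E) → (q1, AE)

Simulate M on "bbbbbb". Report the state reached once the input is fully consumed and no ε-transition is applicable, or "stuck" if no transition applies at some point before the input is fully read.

(q0, bbbbbb, Z) ⊢ (q2, bbbbb, AZ) ⊢ (q0, bbbb, Z) ⊢ (q2, bbb, AZ) ⊢ (q0, bb, Z) ⊢ (q2, b, AZ) ⊢ (q0, ε, Z)
All input consumed; M is in state q0.

q0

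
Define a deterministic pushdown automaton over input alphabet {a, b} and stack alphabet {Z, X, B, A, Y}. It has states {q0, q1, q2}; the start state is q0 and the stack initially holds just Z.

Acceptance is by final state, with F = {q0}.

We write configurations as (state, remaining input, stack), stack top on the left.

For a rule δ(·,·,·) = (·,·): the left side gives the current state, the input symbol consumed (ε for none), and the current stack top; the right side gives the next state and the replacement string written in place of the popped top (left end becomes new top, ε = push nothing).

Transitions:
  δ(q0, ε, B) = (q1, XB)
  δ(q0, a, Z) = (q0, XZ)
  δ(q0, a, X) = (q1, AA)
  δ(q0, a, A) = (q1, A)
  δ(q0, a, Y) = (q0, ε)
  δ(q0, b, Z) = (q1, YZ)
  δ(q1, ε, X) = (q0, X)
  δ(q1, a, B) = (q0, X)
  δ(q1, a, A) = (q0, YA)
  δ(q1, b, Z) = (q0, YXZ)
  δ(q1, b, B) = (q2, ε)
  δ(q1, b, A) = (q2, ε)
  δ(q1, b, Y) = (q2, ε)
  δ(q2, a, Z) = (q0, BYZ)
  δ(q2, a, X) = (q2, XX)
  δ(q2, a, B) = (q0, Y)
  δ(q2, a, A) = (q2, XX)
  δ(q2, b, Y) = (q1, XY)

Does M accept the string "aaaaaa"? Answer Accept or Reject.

Accept

(q0, aaaaaa, Z)
  read a, top Z: go to q0, push XZ → (q0, aaaaa, XZ)
  read a, top X: go to q1, push AA → (q1, aaaa, AAZ)
  read a, top A: go to q0, push YA → (q0, aaa, YAAZ)
  read a, top Y: go to q0, push ε → (q0, aa, AAZ)
  read a, top A: go to q1, push A → (q1, a, AAZ)
  read a, top A: go to q0, push YA → (q0, ε, YAAZ)
All input consumed; state q0 ∈ F.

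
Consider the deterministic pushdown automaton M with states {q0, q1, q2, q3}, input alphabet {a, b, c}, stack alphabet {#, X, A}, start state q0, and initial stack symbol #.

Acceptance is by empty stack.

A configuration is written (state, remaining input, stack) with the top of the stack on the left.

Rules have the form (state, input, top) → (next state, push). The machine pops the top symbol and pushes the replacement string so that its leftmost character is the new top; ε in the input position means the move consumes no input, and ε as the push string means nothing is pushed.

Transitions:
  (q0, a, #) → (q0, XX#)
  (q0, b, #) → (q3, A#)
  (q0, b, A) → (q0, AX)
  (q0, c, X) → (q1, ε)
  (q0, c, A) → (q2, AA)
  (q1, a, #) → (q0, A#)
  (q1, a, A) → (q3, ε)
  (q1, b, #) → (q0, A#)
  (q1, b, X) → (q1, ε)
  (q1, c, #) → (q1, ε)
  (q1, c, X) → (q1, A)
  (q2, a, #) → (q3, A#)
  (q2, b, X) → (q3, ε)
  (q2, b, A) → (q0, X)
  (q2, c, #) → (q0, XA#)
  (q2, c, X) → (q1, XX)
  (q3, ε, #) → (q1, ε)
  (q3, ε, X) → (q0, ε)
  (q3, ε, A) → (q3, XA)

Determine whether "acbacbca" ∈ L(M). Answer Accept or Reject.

Accept

(q0, acbacbca, #) ⊢ (q0, cbacbca, XX#) ⊢ (q1, bacbca, X#) ⊢ (q1, acbca, #) ⊢ (q0, cbca, A#) ⊢ (q2, bca, AA#) ⊢ (q0, ca, XA#) ⊢ (q1, a, A#) ⊢ (q3, ε, #) ⊢ (q1, ε, ε)
All input consumed and the stack is empty.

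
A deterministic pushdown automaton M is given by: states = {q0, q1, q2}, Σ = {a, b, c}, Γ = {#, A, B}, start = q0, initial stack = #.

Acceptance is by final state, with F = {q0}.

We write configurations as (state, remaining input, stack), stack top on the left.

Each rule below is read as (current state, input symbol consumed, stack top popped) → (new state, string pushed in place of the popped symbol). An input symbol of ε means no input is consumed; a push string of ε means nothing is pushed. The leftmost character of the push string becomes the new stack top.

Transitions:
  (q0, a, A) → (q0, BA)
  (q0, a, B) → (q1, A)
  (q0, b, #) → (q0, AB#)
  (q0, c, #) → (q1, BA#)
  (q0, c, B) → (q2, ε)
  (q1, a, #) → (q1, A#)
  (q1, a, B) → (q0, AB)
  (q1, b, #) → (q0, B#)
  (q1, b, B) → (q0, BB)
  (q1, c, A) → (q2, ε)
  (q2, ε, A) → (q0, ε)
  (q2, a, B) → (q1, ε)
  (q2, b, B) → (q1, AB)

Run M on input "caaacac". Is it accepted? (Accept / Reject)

(q0, caaacac, #) ⊢ (q1, aaacac, BA#) ⊢ (q0, aacac, ABA#) ⊢ (q0, acac, BABA#) ⊢ (q1, cac, AABA#) ⊢ (q2, ac, ABA#) ⊢ (q0, ac, BA#) ⊢ (q1, c, AA#) ⊢ (q2, ε, A#) ⊢ (q0, ε, #)
All input consumed; state q0 ∈ F.

Accept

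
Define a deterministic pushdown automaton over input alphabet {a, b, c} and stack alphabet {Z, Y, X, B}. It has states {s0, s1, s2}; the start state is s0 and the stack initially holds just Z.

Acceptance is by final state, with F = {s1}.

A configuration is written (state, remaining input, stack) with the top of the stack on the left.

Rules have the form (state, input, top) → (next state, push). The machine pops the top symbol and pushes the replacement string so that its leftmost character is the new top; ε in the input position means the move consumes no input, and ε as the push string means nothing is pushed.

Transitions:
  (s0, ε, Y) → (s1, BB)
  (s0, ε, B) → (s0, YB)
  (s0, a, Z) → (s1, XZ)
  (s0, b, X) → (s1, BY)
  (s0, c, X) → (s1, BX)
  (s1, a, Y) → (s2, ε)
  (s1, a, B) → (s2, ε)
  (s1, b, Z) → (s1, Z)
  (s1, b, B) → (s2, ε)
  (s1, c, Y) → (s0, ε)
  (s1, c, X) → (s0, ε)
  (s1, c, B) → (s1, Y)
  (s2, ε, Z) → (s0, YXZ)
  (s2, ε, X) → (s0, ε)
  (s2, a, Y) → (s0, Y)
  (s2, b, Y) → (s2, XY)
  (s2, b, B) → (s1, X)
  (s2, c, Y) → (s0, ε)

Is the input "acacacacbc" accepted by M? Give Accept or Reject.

(s0, acacacacbc, Z)
  read a, top Z: go to s1, push XZ → (s1, cacacacbc, XZ)
  read c, top X: go to s0, push ε → (s0, acacacbc, Z)
  read a, top Z: go to s1, push XZ → (s1, cacacbc, XZ)
  read c, top X: go to s0, push ε → (s0, acacbc, Z)
  read a, top Z: go to s1, push XZ → (s1, cacbc, XZ)
  read c, top X: go to s0, push ε → (s0, acbc, Z)
  read a, top Z: go to s1, push XZ → (s1, cbc, XZ)
  read c, top X: go to s0, push ε → (s0, bc, Z)
No transition applies at (s0, bc, Z); input not fully consumed.

Reject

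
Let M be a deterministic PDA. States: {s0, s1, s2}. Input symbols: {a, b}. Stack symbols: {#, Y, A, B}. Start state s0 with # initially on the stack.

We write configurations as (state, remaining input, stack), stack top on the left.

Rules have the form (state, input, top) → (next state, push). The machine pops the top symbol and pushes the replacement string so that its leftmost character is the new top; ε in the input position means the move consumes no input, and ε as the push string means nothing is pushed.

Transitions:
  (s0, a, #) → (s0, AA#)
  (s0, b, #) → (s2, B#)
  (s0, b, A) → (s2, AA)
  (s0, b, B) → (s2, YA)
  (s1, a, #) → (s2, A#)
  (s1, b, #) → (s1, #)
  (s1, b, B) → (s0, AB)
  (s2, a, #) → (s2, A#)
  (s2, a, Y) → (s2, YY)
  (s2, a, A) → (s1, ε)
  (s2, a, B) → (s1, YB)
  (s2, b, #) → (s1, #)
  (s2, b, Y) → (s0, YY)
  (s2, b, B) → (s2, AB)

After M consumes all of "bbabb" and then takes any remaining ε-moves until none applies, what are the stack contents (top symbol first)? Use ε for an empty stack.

AAB#

(s0, bbabb, #)
  read b, top #: go to s2, push B# → (s2, babb, B#)
  read b, top B: go to s2, push AB → (s2, abb, AB#)
  read a, top A: go to s1, push ε → (s1, bb, B#)
  read b, top B: go to s0, push AB → (s0, b, AB#)
  read b, top A: go to s2, push AA → (s2, ε, AAB#)
All input consumed in state s2 with stack AAB#.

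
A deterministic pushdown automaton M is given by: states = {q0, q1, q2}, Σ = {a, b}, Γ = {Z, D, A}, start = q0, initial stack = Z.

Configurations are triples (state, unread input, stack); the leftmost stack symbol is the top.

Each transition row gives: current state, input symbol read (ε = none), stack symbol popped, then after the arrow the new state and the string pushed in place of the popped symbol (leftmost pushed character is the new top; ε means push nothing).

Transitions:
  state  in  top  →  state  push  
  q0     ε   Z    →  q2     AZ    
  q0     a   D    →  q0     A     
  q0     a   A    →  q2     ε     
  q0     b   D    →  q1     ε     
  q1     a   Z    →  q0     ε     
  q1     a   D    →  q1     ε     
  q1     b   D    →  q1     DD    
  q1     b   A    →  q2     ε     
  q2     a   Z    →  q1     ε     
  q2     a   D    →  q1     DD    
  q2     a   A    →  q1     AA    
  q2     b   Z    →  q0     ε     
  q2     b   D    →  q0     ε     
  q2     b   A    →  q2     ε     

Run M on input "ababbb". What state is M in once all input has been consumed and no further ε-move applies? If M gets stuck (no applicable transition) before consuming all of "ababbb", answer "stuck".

q0

(q0, ababbb, Z)
  ε-move, top Z: go to q2, push AZ → (q2, ababbb, AZ)
  read a, top A: go to q1, push AA → (q1, babbb, AAZ)
  read b, top A: go to q2, push ε → (q2, abbb, AZ)
  read a, top A: go to q1, push AA → (q1, bbb, AAZ)
  read b, top A: go to q2, push ε → (q2, bb, AZ)
  read b, top A: go to q2, push ε → (q2, b, Z)
  read b, top Z: go to q0, push ε → (q0, ε, ε)
All input consumed; M is in state q0.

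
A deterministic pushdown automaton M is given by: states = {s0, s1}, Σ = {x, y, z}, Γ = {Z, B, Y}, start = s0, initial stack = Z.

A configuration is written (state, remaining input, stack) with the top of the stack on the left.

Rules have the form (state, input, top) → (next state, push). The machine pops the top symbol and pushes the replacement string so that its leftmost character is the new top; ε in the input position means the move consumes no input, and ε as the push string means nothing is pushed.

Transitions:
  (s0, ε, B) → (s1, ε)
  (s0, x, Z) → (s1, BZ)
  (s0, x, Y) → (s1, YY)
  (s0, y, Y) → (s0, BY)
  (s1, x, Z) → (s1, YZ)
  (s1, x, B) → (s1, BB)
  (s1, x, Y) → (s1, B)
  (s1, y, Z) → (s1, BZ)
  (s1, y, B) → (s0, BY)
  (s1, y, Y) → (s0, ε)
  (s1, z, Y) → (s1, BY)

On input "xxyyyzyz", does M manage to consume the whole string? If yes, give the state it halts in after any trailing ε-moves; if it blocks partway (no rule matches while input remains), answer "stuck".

stuck

(s0, xxyyyzyz, Z) ⊢ (s1, xyyyzyz, BZ) ⊢ (s1, yyyzyz, BBZ) ⊢ (s0, yyzyz, BYBZ) ⊢ (s1, yyzyz, YBZ) ⊢ (s0, yzyz, BZ) ⊢ (s1, yzyz, Z) ⊢ (s1, zyz, BZ)
No transition for (s1, z, top B); M blocks with input zyz remaining.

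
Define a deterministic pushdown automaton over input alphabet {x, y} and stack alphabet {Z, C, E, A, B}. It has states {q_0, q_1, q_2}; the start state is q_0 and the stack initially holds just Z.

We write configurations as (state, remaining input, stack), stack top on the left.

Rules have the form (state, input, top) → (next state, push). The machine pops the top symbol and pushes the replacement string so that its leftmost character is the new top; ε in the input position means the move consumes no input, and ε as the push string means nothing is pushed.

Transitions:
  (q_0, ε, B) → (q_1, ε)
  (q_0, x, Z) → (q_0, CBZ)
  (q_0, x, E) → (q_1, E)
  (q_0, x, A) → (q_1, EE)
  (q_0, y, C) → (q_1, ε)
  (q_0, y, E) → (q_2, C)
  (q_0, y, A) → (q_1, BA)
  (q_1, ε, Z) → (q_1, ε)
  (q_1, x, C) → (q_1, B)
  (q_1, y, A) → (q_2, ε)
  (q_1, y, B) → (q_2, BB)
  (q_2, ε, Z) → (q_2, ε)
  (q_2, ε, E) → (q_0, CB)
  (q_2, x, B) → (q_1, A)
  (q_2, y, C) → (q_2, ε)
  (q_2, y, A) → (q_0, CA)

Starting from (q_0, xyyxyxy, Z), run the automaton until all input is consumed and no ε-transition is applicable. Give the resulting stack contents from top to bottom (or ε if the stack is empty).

(q_0, xyyxyxy, Z) ⊢ (q_0, yyxyxy, CBZ) ⊢ (q_1, yxyxy, BZ) ⊢ (q_2, xyxy, BBZ) ⊢ (q_1, yxy, ABZ) ⊢ (q_2, xy, BZ) ⊢ (q_1, y, AZ) ⊢ (q_2, ε, Z) ⊢ (q_2, ε, ε)
All input consumed in state q_2 with stack ε.

ε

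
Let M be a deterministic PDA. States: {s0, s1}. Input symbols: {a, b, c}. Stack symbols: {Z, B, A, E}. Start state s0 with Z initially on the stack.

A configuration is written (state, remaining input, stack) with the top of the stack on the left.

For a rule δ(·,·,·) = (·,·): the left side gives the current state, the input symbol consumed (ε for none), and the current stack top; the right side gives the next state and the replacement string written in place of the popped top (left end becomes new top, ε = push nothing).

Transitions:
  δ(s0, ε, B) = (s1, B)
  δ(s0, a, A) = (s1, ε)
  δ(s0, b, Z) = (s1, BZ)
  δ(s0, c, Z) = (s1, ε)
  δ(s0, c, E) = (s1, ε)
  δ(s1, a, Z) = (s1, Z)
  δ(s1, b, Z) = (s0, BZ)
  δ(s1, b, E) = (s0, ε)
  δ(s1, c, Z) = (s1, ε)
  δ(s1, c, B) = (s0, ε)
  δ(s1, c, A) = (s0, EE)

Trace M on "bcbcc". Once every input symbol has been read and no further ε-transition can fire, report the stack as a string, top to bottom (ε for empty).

(s0, bcbcc, Z)
  read b, top Z: go to s1, push BZ → (s1, cbcc, BZ)
  read c, top B: go to s0, push ε → (s0, bcc, Z)
  read b, top Z: go to s1, push BZ → (s1, cc, BZ)
  read c, top B: go to s0, push ε → (s0, c, Z)
  read c, top Z: go to s1, push ε → (s1, ε, ε)
All input consumed in state s1 with stack ε.

ε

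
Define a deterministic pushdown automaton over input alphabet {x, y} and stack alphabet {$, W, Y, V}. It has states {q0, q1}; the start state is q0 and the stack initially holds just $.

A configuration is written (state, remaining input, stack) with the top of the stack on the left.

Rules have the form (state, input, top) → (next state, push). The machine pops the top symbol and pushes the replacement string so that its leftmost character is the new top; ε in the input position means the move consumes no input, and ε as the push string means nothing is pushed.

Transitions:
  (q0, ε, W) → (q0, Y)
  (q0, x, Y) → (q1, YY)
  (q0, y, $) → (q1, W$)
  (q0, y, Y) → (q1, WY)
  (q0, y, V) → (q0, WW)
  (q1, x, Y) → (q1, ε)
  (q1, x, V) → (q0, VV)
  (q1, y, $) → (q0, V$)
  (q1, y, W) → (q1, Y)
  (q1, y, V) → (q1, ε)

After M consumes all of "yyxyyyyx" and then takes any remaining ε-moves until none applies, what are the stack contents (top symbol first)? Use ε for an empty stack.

(q0, yyxyyyyx, $)
  read y, top $: go to q1, push W$ → (q1, yxyyyyx, W$)
  read y, top W: go to q1, push Y → (q1, xyyyyx, Y$)
  read x, top Y: go to q1, push ε → (q1, yyyyx, $)
  read y, top $: go to q0, push V$ → (q0, yyyx, V$)
  read y, top V: go to q0, push WW → (q0, yyx, WW$)
  ε-move, top W: go to q0, push Y → (q0, yyx, YW$)
  read y, top Y: go to q1, push WY → (q1, yx, WYW$)
  read y, top W: go to q1, push Y → (q1, x, YYW$)
  read x, top Y: go to q1, push ε → (q1, ε, YW$)
All input consumed in state q1 with stack YW$.

YW$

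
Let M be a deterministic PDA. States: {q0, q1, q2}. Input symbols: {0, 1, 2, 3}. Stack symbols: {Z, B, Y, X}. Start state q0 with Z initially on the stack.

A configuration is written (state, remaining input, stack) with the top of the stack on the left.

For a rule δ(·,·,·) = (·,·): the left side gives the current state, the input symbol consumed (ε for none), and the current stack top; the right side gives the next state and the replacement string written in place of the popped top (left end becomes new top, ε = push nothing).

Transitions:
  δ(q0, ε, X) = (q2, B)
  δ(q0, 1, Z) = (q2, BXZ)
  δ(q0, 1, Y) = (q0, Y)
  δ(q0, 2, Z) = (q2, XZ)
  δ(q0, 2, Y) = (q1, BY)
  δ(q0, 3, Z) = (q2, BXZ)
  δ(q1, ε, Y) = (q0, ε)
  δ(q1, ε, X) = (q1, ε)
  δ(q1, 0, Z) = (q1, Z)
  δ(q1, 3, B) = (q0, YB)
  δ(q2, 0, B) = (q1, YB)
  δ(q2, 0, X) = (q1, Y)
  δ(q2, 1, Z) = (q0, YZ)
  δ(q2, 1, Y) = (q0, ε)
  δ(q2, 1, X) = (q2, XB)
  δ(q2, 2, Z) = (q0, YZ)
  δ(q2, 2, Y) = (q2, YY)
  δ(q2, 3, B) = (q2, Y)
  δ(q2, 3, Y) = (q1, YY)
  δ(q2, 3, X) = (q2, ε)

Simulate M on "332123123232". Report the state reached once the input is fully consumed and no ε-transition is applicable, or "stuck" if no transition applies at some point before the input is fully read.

(q0, 332123123232, Z)
  read 3, top Z: go to q2, push BXZ → (q2, 32123123232, BXZ)
  read 3, top B: go to q2, push Y → (q2, 2123123232, YXZ)
  read 2, top Y: go to q2, push YY → (q2, 123123232, YYXZ)
  read 1, top Y: go to q0, push ε → (q0, 23123232, YXZ)
  read 2, top Y: go to q1, push BY → (q1, 3123232, BYXZ)
  read 3, top B: go to q0, push YB → (q0, 123232, YBYXZ)
  read 1, top Y: go to q0, push Y → (q0, 23232, YBYXZ)
  read 2, top Y: go to q1, push BY → (q1, 3232, BYBYXZ)
  read 3, top B: go to q0, push YB → (q0, 232, YBYBYXZ)
  read 2, top Y: go to q1, push BY → (q1, 32, BYBYBYXZ)
  read 3, top B: go to q0, push YB → (q0, 2, YBYBYBYXZ)
  read 2, top Y: go to q1, push BY → (q1, ε, BYBYBYBYXZ)
All input consumed; M is in state q1.

q1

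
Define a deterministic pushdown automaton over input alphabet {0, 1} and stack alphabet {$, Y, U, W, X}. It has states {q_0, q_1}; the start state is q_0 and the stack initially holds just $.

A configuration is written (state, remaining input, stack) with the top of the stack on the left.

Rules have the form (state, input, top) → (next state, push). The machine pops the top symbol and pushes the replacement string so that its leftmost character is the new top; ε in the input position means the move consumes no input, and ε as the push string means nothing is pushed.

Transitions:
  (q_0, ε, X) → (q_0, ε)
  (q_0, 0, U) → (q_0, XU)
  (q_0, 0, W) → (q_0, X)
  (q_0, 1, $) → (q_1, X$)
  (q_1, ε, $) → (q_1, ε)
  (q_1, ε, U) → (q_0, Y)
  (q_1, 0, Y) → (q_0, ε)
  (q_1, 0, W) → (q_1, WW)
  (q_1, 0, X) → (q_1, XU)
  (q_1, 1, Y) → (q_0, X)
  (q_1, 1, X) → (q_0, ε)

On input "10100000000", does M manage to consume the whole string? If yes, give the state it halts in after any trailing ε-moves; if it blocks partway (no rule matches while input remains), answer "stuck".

(q_0, 10100000000, $)
  read 1, top $: go to q_1, push X$ → (q_1, 0100000000, X$)
  read 0, top X: go to q_1, push XU → (q_1, 100000000, XU$)
  read 1, top X: go to q_0, push ε → (q_0, 00000000, U$)
  read 0, top U: go to q_0, push XU → (q_0, 0000000, XU$)
  ε-move, top X: go to q_0, push ε → (q_0, 0000000, U$)
  read 0, top U: go to q_0, push XU → (q_0, 000000, XU$)
  ε-move, top X: go to q_0, push ε → (q_0, 000000, U$)
  read 0, top U: go to q_0, push XU → (q_0, 00000, XU$)
  ε-move, top X: go to q_0, push ε → (q_0, 00000, U$)
  read 0, top U: go to q_0, push XU → (q_0, 0000, XU$)
  ε-move, top X: go to q_0, push ε → (q_0, 0000, U$)
  read 0, top U: go to q_0, push XU → (q_0, 000, XU$)
  ε-move, top X: go to q_0, push ε → (q_0, 000, U$)
  read 0, top U: go to q_0, push XU → (q_0, 00, XU$)
  ε-move, top X: go to q_0, push ε → (q_0, 00, U$)
  read 0, top U: go to q_0, push XU → (q_0, 0, XU$)
  ε-move, top X: go to q_0, push ε → (q_0, 0, U$)
  read 0, top U: go to q_0, push XU → (q_0, ε, XU$)
  ε-move, top X: go to q_0, push ε → (q_0, ε, U$)
All input consumed; M is in state q_0.

q_0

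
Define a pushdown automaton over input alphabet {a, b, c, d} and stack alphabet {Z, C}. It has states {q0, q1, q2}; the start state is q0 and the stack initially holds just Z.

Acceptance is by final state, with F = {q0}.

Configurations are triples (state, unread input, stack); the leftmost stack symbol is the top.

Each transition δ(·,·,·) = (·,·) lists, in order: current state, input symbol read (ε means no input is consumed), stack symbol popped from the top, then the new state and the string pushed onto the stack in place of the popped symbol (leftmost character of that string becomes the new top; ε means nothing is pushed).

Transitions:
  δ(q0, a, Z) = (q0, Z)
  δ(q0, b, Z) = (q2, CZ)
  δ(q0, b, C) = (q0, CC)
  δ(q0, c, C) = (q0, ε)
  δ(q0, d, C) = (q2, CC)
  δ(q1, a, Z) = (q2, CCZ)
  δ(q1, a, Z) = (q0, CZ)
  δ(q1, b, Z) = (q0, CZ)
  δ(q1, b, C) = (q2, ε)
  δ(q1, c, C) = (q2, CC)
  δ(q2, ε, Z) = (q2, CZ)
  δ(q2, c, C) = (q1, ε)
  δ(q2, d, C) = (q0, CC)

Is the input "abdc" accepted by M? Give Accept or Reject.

Accept

One accepting computation: (q0, abdc, Z) ⊢ (q0, bdc, Z) ⊢ (q2, dc, CZ) ⊢ (q0, c, CCZ) ⊢ (q0, ε, CZ)
All input consumed and state q0 ∈ F.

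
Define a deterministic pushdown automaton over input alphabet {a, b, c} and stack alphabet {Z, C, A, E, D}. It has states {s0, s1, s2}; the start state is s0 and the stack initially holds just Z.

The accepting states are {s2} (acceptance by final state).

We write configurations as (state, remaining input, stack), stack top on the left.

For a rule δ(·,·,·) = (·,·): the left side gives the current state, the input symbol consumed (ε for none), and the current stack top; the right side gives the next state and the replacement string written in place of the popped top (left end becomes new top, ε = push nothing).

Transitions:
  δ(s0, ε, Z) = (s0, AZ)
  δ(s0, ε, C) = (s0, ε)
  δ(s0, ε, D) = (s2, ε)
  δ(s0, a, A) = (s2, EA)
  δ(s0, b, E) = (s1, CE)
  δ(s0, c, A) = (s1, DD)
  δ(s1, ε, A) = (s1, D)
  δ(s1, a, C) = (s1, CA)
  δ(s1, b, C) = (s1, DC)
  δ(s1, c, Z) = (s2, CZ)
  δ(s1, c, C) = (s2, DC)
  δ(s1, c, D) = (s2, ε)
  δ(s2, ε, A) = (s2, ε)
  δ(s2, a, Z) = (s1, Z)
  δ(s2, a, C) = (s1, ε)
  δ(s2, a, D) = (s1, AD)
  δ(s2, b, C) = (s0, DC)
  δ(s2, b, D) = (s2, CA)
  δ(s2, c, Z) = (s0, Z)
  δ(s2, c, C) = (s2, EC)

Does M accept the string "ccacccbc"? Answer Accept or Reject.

Reject

(s0, ccacccbc, Z)
  ε-move, top Z: go to s0, push AZ → (s0, ccacccbc, AZ)
  read c, top A: go to s1, push DD → (s1, cacccbc, DDZ)
  read c, top D: go to s2, push ε → (s2, acccbc, DZ)
  read a, top D: go to s1, push AD → (s1, cccbc, ADZ)
  ε-move, top A: go to s1, push D → (s1, cccbc, DDZ)
  read c, top D: go to s2, push ε → (s2, ccbc, DZ)
No transition applies at (s2, ccbc, DZ); input not fully consumed.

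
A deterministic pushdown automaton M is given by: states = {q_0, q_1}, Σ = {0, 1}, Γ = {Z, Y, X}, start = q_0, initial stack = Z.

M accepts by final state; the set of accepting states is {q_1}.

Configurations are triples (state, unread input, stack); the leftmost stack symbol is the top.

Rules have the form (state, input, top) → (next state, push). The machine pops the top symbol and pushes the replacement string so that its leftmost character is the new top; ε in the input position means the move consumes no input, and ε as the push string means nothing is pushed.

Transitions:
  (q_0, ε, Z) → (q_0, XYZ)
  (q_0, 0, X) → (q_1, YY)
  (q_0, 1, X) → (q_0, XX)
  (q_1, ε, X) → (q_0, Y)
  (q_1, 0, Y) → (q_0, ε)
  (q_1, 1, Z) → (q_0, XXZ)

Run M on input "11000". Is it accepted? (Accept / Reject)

Reject

(q_0, 11000, Z)
  ε-move, top Z: go to q_0, push XYZ → (q_0, 11000, XYZ)
  read 1, top X: go to q_0, push XX → (q_0, 1000, XXYZ)
  read 1, top X: go to q_0, push XX → (q_0, 000, XXXYZ)
  read 0, top X: go to q_1, push YY → (q_1, 00, YYXXYZ)
  read 0, top Y: go to q_0, push ε → (q_0, 0, YXXYZ)
No transition applies at (q_0, 0, YXXYZ); input not fully consumed.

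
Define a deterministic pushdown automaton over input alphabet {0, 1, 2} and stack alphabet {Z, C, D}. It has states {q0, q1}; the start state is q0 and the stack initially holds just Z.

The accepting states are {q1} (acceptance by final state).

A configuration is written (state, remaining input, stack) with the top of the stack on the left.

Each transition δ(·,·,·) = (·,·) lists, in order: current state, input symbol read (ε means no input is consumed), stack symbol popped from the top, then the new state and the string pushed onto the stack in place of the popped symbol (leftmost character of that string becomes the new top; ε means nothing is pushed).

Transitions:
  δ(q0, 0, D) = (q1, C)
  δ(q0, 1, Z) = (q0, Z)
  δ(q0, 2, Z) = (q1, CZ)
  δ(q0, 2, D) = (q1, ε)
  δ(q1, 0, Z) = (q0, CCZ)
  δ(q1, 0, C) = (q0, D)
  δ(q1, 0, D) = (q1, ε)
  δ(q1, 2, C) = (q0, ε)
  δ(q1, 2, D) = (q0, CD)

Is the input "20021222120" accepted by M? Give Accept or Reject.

Reject

(q0, 20021222120, Z) ⊢ (q1, 0021222120, CZ) ⊢ (q0, 021222120, DZ) ⊢ (q1, 21222120, CZ) ⊢ (q0, 1222120, Z) ⊢ (q0, 222120, Z) ⊢ (q1, 22120, CZ) ⊢ (q0, 2120, Z) ⊢ (q1, 120, CZ)
No transition applies at (q1, 120, CZ); input not fully consumed.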